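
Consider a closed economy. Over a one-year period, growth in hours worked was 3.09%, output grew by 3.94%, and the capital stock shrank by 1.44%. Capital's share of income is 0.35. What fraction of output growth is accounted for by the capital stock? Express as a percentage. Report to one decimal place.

The capital stock contributed 0.35 × (-1.44) = -0.504 pp.
Share of growth = -0.504 / 3.94 × 100 = -12.792%.

The capital stock accounted for -12.8% of growth.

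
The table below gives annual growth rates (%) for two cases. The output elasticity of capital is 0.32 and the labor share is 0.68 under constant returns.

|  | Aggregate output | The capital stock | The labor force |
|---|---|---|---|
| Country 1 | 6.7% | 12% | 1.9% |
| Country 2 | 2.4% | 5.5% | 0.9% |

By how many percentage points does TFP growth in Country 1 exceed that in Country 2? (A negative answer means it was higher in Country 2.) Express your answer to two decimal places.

Labor's share = 1 − 0.32 = 0.68.
Country 1: TFP = 6.7 − 3.84 − 1.292 = 1.568%.
Country 2: TFP = 2.4 − 1.76 − 0.612 = 0.028%.
Difference = 1.568 − (0.028) = 1.54 pp.

1.54 percentage points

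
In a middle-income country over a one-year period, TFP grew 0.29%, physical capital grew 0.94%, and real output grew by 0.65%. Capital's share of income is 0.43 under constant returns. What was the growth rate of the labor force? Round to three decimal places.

Labor's share = 1 − 0.43 = 0.57.
gY = gA + 0.43×0.94 + 0.57×g.
0.57×g = 0.65 − 0.29 − 0.4042 = -0.0442.
g = -0.0442 / 0.57 = -0.07754%.

-0.078%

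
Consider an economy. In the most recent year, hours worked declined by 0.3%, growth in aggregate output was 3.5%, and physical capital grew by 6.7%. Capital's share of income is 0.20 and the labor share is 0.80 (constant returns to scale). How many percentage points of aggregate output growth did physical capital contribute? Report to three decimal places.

Contribution = share × growth = 0.2 × 6.7 = 1.34 pp.

1.340 pp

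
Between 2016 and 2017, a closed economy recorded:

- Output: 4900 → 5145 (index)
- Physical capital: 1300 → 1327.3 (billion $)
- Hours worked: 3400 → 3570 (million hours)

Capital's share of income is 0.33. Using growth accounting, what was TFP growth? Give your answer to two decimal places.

TFP grew 0.96%.

Output growth = (5145 − 4900) / 4900 = 5%.
Physical capital growth = (1327.3 − 1300) / 1300 = 2.1%.
Hours worked growth = (3570 − 3400) / 3400 = 5%.
Labor's share = 1 − 0.33 = 0.67.
Physical capital: 0.33 × 2.1 = 0.693 pp.
Hours worked: 0.67 × 5 = 3.35 pp.
TFP growth = 5 − 4.043 = 0.957%.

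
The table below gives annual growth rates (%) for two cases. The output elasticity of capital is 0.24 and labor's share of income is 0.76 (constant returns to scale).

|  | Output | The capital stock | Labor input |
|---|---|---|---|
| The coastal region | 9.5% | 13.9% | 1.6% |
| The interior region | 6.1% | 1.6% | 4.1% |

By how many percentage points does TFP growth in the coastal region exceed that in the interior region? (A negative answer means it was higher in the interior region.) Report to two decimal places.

Labor's share = 1 − 0.24 = 0.76.
The coastal region: TFP = 9.5 − 3.336 − 1.216 = 4.948%.
The interior region: TFP = 6.1 − 0.384 − 3.116 = 2.6%.
Difference = 4.948 − (2.6) = 2.348 pp.

2.35 percentage points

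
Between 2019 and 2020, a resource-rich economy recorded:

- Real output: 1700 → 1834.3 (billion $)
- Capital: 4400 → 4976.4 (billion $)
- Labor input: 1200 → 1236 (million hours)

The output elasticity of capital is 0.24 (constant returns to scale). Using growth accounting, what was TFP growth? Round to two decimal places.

2.48%

Real output growth = (1834.3 − 1700) / 1700 = 7.9%.
Capital growth = (4976.4 − 4400) / 4400 = 13.1%.
Labor input growth = (1236 − 1200) / 1200 = 3%.
Labor's share = 1 − 0.24 = 0.76.
Capital: 0.24 × 13.1 = 3.144 pp.
Labor input: 0.76 × 3 = 2.28 pp.
TFP growth = 7.9 − 5.424 = 2.476%.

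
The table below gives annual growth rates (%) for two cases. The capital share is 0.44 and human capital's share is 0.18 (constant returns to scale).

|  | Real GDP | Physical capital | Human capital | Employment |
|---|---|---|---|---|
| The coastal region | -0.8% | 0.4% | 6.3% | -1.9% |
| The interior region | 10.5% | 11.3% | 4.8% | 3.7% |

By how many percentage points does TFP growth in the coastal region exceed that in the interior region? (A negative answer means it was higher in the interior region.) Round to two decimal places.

-4.65 percentage points

Labor's share = 1 − 0.44 − 0.18 = 0.38.
The coastal region: TFP = -0.8 − 0.176 − 1.134 + 0.722 = -1.388%.
The interior region: TFP = 10.5 − 4.972 − 0.864 − 1.406 = 3.258%.
Difference = -1.388 − (3.258) = -4.646 pp.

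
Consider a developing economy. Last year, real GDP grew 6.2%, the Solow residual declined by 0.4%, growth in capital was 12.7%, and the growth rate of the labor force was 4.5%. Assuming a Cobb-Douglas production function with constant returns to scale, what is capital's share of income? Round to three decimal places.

gY = gA + α·gK + (1−α)·gL, so gY − gA − gL = α(gK − gL).
6.2 + 0.4 − 4.5 = α × (12.7 − 4.5).
2.1 = 8.2 α, so α = 0.2561.

Capital's share of income is 0.256.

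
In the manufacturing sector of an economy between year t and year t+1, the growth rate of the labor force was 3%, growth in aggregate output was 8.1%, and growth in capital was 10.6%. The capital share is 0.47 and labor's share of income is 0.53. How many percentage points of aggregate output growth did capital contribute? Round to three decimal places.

Contribution = share × growth = 0.47 × 10.6 = 4.982 pp.

4.982 pp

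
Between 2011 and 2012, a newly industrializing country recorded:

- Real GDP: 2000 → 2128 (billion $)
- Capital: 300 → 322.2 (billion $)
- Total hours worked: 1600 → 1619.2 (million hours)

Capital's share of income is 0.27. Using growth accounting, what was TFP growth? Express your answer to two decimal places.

3.53%

Real GDP growth = (2128 − 2000) / 2000 = 6.4%.
Capital growth = (322.2 − 300) / 300 = 7.4%.
Total hours worked growth = (1619.2 − 1600) / 1600 = 1.2%.
Labor's share = 1 − 0.27 = 0.73.
Capital: 0.27 × 7.4 = 1.998 pp.
Total hours worked: 0.73 × 1.2 = 0.876 pp.
TFP growth = 6.4 − 2.874 = 3.526%.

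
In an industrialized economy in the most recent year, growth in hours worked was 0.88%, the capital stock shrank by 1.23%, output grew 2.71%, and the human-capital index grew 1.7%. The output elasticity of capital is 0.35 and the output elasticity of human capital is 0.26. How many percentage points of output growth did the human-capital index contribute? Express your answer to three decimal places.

0.442 percentage points

Contribution = share × growth = 0.26 × 1.7 = 0.442 pp.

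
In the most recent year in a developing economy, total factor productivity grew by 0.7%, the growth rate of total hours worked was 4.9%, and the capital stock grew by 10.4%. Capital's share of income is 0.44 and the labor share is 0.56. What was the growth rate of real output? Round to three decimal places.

Real output grew 8.020%.

Labor's share = 1 − 0.44 = 0.56.
The capital stock: 0.44 × 10.4 = 4.576 pp.
Total hours worked: 0.56 × 4.9 = 2.744 pp.
Output growth = 0.7 + 7.32 = 8.02%.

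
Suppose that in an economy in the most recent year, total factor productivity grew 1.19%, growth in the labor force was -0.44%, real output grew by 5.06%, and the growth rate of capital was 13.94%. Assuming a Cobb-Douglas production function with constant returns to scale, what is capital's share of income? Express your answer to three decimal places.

gY = gA + α·gK + (1−α)·gL, so gY − gA − gL = α(gK − gL).
5.06 − 1.19 + 0.44 = α × (13.94 − (-0.44)).
4.31 = 14.38 α, so α = 0.29972.

α = 0.300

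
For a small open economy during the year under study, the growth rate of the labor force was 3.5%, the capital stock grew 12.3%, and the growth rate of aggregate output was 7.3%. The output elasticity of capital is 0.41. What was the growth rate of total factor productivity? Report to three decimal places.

Labor's share = 1 − 0.41 = 0.59.
The capital stock: 0.41 × 12.3 = 5.043 pp.
The labor force: 0.59 × 3.5 = 2.065 pp.
TFP growth = 7.3 − 7.108 = 0.192%.

Total factor productivity grew 0.192%.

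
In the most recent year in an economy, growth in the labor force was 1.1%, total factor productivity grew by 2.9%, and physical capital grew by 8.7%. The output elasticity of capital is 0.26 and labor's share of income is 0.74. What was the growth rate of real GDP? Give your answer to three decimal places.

Real GDP growth was 5.976%.

Labor's share = 1 − 0.26 = 0.74.
Physical capital: 0.26 × 8.7 = 2.262 pp.
The labor force: 0.74 × 1.1 = 0.814 pp.
Output growth = 2.9 + 3.076 = 5.976%.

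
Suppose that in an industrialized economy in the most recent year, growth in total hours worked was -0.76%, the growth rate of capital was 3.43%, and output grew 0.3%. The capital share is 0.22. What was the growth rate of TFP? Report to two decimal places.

Labor's share = 1 − 0.22 = 0.78.
Capital: 0.22 × 3.43 = 0.7546 pp.
Total hours worked: 0.78 × (-0.76) = -0.5928 pp.
TFP growth = 0.3 − 0.1618 = 0.1382%.

TFP growth was 0.14%.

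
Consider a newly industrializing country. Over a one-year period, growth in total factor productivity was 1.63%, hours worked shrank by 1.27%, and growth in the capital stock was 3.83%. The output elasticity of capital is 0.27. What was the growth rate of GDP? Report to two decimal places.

1.74%

Labor's share = 1 − 0.27 = 0.73.
The capital stock: 0.27 × 3.83 = 1.0341 pp.
Hours worked: 0.73 × (-1.27) = -0.9271 pp.
Output growth = 1.63 + 0.107 = 1.737%.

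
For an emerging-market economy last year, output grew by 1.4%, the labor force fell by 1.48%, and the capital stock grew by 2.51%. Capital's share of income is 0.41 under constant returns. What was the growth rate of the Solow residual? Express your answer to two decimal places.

The Solow residual grew 1.24%.

Labor's share = 1 − 0.41 = 0.59.
The capital stock: 0.41 × 2.51 = 1.0291 pp.
The labor force: 0.59 × (-1.48) = -0.8732 pp.
TFP growth = 1.4 − 0.1559 = 1.2441%.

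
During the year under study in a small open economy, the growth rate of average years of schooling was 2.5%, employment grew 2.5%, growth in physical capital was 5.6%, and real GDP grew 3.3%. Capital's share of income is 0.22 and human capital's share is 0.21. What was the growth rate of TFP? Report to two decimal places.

0.12%

Labor's share = 1 − 0.22 − 0.21 = 0.57.
Physical capital: 0.22 × 5.6 = 1.232 pp.
Average years of schooling: 0.21 × 2.5 = 0.525 pp.
Employment: 0.57 × 2.5 = 1.425 pp.
TFP growth = 3.3 − 3.182 = 0.118%.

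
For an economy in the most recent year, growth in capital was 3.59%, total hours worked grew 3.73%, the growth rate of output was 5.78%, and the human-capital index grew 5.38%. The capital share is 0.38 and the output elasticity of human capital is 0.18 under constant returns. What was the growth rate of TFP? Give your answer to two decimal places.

TFP growth was 1.81%.

Labor's share = 1 − 0.38 − 0.18 = 0.44.
Capital: 0.38 × 3.59 = 1.3642 pp.
The human-capital index: 0.18 × 5.38 = 0.9684 pp.
Total hours worked: 0.44 × 3.73 = 1.6412 pp.
TFP growth = 5.78 − 3.9738 = 1.8062%.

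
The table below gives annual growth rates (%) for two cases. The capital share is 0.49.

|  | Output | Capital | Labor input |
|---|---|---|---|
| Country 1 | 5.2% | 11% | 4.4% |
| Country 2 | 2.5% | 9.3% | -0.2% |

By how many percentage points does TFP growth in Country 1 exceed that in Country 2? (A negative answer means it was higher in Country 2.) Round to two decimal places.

Labor's share = 1 − 0.49 = 0.51.
Country 1: TFP = 5.2 − 5.39 − 2.244 = -2.434%.
Country 2: TFP = 2.5 − 4.557 + 0.102 = -1.955%.
Difference = -2.434 − (-1.955) = -0.479 pp.

-0.48 percentage points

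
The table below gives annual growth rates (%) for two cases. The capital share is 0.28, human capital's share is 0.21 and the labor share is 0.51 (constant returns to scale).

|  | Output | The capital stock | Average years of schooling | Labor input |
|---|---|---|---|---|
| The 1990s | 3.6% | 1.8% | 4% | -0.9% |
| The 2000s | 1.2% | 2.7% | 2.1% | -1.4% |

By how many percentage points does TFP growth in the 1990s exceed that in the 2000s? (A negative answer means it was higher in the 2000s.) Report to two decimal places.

2.00 percentage points

Labor's share = 1 − 0.28 − 0.21 = 0.51.
The 1990s: TFP = 3.6 − 0.504 − 0.84 + 0.459 = 2.715%.
The 2000s: TFP = 1.2 − 0.756 − 0.441 + 0.714 = 0.717%.
Difference = 2.715 − (0.717) = 1.998 pp.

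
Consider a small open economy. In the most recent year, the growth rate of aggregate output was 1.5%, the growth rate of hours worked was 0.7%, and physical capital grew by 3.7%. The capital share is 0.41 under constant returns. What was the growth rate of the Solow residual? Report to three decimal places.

Labor's share = 1 − 0.41 = 0.59.
Physical capital: 0.41 × 3.7 = 1.517 pp.
Hours worked: 0.59 × 0.7 = 0.413 pp.
TFP growth = 1.5 − 1.93 = -0.43%.

-0.430%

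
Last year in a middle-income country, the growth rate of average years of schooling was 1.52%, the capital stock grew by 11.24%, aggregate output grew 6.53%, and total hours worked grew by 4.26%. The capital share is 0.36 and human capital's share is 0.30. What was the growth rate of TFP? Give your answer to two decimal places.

Labor's share = 1 − 0.36 − 0.3 = 0.34.
The capital stock: 0.36 × 11.24 = 4.0464 pp.
Average years of schooling: 0.3 × 1.52 = 0.456 pp.
Total hours worked: 0.34 × 4.26 = 1.4484 pp.
TFP growth = 6.53 − 5.9508 = 0.5792%.

TFP growth was 0.58%.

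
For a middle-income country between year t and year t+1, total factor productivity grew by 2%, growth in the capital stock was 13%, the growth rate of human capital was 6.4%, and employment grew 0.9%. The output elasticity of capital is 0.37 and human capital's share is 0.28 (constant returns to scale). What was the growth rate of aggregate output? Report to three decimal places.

Labor's share = 1 − 0.37 − 0.28 = 0.35.
The capital stock: 0.37 × 13 = 4.81 pp.
Human capital: 0.28 × 6.4 = 1.792 pp.
Employment: 0.35 × 0.9 = 0.315 pp.
Output growth = 2 + 6.917 = 8.917%.

8.917%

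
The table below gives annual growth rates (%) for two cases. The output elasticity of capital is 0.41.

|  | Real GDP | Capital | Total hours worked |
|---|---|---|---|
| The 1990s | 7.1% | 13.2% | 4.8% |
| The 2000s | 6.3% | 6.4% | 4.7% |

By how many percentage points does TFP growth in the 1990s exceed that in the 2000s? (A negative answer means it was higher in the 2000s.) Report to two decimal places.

-2.05 percentage points

Labor's share = 1 − 0.41 = 0.59.
The 1990s: TFP = 7.1 − 5.412 − 2.832 = -1.144%.
The 2000s: TFP = 6.3 − 2.624 − 2.773 = 0.903%.
Difference = -1.144 − (0.903) = -2.047 pp.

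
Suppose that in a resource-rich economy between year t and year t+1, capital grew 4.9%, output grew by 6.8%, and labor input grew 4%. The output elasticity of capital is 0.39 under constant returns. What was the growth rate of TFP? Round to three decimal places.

TFP growth was 2.449%.

Labor's share = 1 − 0.39 = 0.61.
Capital: 0.39 × 4.9 = 1.911 pp.
Labor input: 0.61 × 4 = 2.44 pp.
TFP growth = 6.8 − 4.351 = 2.449%.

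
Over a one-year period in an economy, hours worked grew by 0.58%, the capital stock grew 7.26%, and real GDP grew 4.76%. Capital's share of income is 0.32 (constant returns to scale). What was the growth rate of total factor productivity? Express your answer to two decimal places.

Labor's share = 1 − 0.32 = 0.68.
The capital stock: 0.32 × 7.26 = 2.3232 pp.
Hours worked: 0.68 × 0.58 = 0.3944 pp.
TFP growth = 4.76 − 2.7176 = 2.0424%.

Total factor productivity grew 2.04%.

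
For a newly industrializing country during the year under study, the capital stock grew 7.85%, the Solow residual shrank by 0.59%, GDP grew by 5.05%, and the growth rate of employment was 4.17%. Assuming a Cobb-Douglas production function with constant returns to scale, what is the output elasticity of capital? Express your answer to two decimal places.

gY = gA + α·gK + (1−α)·gL, so gY − gA − gL = α(gK − gL).
5.05 + 0.59 − 4.17 = α × (7.85 − 4.17).
1.47 = 3.68 α, so α = 0.3995.

The output elasticity of capital is 0.40.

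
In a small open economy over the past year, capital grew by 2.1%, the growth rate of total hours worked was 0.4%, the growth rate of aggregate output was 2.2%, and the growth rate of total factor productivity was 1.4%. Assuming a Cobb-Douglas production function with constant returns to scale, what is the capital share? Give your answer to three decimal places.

α = 0.235

gY = gA + α·gK + (1−α)·gL, so gY − gA − gL = α(gK − gL).
2.2 − 1.4 − 0.4 = α × (2.1 − 0.4).
0.4 = 1.7 α, so α = 0.23529.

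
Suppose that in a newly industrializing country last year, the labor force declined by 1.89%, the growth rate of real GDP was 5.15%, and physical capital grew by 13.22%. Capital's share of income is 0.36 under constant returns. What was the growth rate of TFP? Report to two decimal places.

Labor's share = 1 − 0.36 = 0.64.
Physical capital: 0.36 × 13.22 = 4.7592 pp.
The labor force: 0.64 × (-1.89) = -1.2096 pp.
TFP growth = 5.15 − 3.5496 = 1.6004%.

1.60%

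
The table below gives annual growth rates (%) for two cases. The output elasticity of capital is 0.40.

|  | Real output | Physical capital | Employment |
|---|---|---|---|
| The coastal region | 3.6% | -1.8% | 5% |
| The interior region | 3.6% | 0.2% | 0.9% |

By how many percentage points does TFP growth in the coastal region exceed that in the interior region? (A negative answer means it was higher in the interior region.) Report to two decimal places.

-1.66 percentage points

Labor's share = 1 − 0.4 = 0.6.
The coastal region: TFP = 3.6 + 0.72 − 3 = 1.32%.
The interior region: TFP = 3.6 − 0.08 − 0.54 = 2.98%.
Difference = 1.32 − (2.98) = -1.66 pp.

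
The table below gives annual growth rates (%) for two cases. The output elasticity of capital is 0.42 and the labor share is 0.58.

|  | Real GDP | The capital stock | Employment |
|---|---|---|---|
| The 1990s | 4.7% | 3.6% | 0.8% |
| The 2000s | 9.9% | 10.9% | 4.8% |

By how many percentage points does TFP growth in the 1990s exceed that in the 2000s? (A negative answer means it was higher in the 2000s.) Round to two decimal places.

Labor's share = 1 − 0.42 = 0.58.
The 1990s: TFP = 4.7 − 1.512 − 0.464 = 2.724%.
The 2000s: TFP = 9.9 − 4.578 − 2.784 = 2.538%.
Difference = 2.724 − (2.538) = 0.186 pp.

0.19 percentage points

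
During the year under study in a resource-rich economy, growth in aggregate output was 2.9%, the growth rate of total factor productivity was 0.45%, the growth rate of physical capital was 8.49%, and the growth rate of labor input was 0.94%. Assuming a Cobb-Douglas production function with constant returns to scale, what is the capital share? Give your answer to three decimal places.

gY = gA + α·gK + (1−α)·gL, so gY − gA − gL = α(gK − gL).
2.9 − 0.45 − 0.94 = α × (8.49 − 0.94).
1.51 = 7.55 α, so α = 0.2.

α = 0.200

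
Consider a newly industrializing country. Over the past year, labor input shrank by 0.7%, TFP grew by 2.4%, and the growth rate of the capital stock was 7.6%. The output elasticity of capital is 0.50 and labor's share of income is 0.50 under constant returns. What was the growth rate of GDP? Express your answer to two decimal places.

GDP growth was 5.85%.

Labor's share = 1 − 0.5 = 0.5.
The capital stock: 0.5 × 7.6 = 3.8 pp.
Labor input: 0.5 × (-0.7) = -0.35 pp.
Output growth = 2.4 + 3.45 = 5.85%.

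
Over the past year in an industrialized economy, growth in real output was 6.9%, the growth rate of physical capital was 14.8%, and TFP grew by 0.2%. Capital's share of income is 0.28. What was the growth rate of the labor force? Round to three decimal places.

3.550%

Labor's share = 1 − 0.28 = 0.72.
gY = gA + 0.28×14.8 + 0.72×g.
0.72×g = 6.9 − 0.2 − 4.144 = 2.556.
g = 2.556 / 0.72 = 3.55%.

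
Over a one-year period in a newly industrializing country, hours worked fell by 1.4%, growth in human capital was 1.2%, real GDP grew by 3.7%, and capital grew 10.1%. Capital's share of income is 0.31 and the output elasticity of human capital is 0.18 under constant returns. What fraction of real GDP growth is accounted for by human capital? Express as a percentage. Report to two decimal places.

5.84%

Human capital contributed 0.18 × 1.2 = 0.216 pp.
Share of growth = 0.216 / 3.7 × 100 = 5.8378%.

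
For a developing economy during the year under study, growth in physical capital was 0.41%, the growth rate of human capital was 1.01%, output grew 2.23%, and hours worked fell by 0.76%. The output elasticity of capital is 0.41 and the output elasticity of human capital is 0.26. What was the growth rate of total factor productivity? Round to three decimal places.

Labor's share = 1 − 0.41 − 0.26 = 0.33.
Physical capital: 0.41 × 0.41 = 0.1681 pp.
Human capital: 0.26 × 1.01 = 0.2626 pp.
Hours worked: 0.33 × (-0.76) = -0.2508 pp.
TFP growth = 2.23 − 0.1799 = 2.0501%.

Total factor productivity grew 2.050%.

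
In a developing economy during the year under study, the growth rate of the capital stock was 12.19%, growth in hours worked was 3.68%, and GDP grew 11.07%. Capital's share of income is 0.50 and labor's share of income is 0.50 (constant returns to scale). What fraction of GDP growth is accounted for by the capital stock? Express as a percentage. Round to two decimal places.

The capital stock accounted for 55.06% of growth.

The capital stock contributed 0.5 × 12.19 = 6.095 pp.
Share of growth = 6.095 / 11.07 × 100 = 55.0587%.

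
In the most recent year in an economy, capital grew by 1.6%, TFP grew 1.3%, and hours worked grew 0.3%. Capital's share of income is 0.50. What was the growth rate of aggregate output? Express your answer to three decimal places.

Labor's share = 1 − 0.5 = 0.5.
Capital: 0.5 × 1.6 = 0.8 pp.
Hours worked: 0.5 × 0.3 = 0.15 pp.
Output growth = 1.3 + 0.95 = 2.25%.

2.250%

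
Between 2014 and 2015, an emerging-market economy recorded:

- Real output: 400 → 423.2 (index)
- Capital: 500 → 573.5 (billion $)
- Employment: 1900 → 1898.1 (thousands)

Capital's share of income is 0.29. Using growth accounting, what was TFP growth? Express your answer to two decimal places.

Real output growth = (423.2 − 400) / 400 = 5.8%.
Capital growth = (573.5 − 500) / 500 = 14.7%.
Employment growth = (1898.1 − 1900) / 1900 = -0.1%.
Labor's share = 1 − 0.29 = 0.71.
Capital: 0.29 × 14.7 = 4.263 pp.
Employment: 0.71 × (-0.1) = -0.071 pp.
TFP growth = 5.8 − 4.192 = 1.608%.

1.61%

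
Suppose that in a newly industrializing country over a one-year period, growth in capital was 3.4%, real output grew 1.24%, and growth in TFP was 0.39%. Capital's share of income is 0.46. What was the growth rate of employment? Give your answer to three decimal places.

-1.322%

Labor's share = 1 − 0.46 = 0.54.
gY = gA + 0.46×3.4 + 0.54×g.
0.54×g = 1.24 − 0.39 − 1.564 = -0.714.
g = -0.714 / 0.54 = -1.32222%.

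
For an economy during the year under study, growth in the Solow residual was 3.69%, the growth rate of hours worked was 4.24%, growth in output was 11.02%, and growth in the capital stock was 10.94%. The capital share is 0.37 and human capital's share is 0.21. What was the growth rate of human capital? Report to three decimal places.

Labor's share = 1 − 0.37 − 0.21 = 0.42.
gY = gA + 0.37×10.94 + 0.42×4.24 + 0.21×g.
0.21×g = 11.02 − 3.69 − 5.8286 = 1.5014.
g = 1.5014 / 0.21 = 7.14952%.

7.150%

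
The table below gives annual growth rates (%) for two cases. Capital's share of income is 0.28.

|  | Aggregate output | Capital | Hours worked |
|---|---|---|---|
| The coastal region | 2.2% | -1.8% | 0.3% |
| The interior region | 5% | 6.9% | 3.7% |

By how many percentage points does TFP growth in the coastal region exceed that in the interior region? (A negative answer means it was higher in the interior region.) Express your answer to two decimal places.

2.08 percentage points

Labor's share = 1 − 0.28 = 0.72.
The coastal region: TFP = 2.2 + 0.504 − 0.216 = 2.488%.
The interior region: TFP = 5 − 1.932 − 2.664 = 0.404%.
Difference = 2.488 − (0.404) = 2.084 pp.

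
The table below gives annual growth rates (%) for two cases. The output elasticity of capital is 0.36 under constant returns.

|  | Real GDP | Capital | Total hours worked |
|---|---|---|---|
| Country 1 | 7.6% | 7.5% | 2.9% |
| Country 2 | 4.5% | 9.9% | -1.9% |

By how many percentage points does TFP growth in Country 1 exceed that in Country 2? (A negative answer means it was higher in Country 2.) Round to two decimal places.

Labor's share = 1 − 0.36 = 0.64.
Country 1: TFP = 7.6 − 2.7 − 1.856 = 3.044%.
Country 2: TFP = 4.5 − 3.564 + 1.216 = 2.152%.
Difference = 3.044 − (2.152) = 0.892 pp.

0.89 percentage points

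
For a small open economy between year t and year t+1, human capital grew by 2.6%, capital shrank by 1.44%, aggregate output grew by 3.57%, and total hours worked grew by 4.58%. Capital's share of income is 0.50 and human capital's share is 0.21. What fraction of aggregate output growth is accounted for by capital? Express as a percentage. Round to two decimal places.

Capital contributed 0.5 × (-1.44) = -0.72 pp.
Share of growth = -0.72 / 3.57 × 100 = -20.1681%.

Capital accounted for -20.17% of growth.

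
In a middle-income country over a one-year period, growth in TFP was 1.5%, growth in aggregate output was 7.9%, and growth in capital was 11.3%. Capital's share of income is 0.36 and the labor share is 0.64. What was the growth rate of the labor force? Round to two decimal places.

Labor's share = 1 − 0.36 = 0.64.
gY = gA + 0.36×11.3 + 0.64×g.
0.64×g = 7.9 − 1.5 − 4.068 = 2.332.
g = 2.332 / 0.64 = 3.6438%.

3.64%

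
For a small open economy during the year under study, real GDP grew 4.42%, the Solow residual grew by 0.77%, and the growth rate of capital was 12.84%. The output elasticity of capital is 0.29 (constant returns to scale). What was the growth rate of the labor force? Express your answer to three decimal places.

-0.104%

Labor's share = 1 − 0.29 = 0.71.
gY = gA + 0.29×12.84 + 0.71×g.
0.71×g = 4.42 − 0.77 − 3.7236 = -0.0736.
g = -0.0736 / 0.71 = -0.10366%.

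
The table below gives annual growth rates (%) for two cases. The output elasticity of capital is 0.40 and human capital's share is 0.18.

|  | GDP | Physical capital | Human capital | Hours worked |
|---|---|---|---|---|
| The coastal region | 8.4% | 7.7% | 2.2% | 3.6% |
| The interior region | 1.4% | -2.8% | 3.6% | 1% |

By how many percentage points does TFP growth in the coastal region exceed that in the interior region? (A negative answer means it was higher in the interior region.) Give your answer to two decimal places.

1.96 percentage points

Labor's share = 1 − 0.4 − 0.18 = 0.42.
The coastal region: TFP = 8.4 − 3.08 − 0.396 − 1.512 = 3.412%.
The interior region: TFP = 1.4 + 1.12 − 0.648 − 0.42 = 1.452%.
Difference = 3.412 − (1.452) = 1.96 pp.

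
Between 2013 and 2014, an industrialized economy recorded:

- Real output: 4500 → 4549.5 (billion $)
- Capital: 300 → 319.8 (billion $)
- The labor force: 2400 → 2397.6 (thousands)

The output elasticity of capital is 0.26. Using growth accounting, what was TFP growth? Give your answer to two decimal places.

Real output growth = (4549.5 − 4500) / 4500 = 1.1%.
Capital growth = (319.8 − 300) / 300 = 6.6%.
The labor force growth = (2397.6 − 2400) / 2400 = -0.1%.
Labor's share = 1 − 0.26 = 0.74.
Capital: 0.26 × 6.6 = 1.716 pp.
The labor force: 0.74 × (-0.1) = -0.074 pp.
TFP growth = 1.1 − 1.642 = -0.542%.

-0.54%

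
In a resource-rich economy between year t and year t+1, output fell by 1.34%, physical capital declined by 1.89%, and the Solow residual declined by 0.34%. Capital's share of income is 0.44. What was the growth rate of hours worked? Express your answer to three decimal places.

-0.301%

Labor's share = 1 − 0.44 = 0.56.
gY = gA + 0.44×(-1.89) + 0.56×g.
0.56×g = -1.34 + 0.34 + 0.8316 = -0.1684.
g = -0.1684 / 0.56 = -0.30071%.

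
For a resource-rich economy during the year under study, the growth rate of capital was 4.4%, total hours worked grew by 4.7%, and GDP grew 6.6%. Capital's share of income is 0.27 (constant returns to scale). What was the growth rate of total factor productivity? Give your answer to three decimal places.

1.981%

Labor's share = 1 − 0.27 = 0.73.
Capital: 0.27 × 4.4 = 1.188 pp.
Total hours worked: 0.73 × 4.7 = 3.431 pp.
TFP growth = 6.6 − 4.619 = 1.981%.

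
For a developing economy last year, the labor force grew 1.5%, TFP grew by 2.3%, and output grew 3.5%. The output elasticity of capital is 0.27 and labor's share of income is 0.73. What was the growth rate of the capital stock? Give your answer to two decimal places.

Labor's share = 1 − 0.27 = 0.73.
gY = gA + 0.73×1.5 + 0.27×g.
0.27×g = 3.5 − 2.3 − 1.095 = 0.105.
g = 0.105 / 0.27 = 0.3889%.

The capital stock grew 0.39%.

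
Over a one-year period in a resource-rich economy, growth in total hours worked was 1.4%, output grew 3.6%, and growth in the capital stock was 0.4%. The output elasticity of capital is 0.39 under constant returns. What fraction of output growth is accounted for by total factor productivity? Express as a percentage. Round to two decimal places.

Labor's share = 1 − 0.39 = 0.61.
The capital stock: 0.39 × 0.4 = 0.156 pp.
Total hours worked: 0.61 × 1.4 = 0.854 pp.
TFP growth = 3.6 − 1.01 = 2.59%.
TFP share of growth = 2.59 / 3.6 × 100 = 71.9444%.

Total factor productivity accounted for 71.94% of growth.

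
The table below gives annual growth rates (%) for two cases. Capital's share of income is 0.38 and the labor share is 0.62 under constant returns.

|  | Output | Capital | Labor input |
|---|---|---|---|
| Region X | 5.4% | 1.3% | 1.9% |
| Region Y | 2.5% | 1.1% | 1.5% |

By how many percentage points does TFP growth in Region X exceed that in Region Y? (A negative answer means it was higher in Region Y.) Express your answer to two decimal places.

Labor's share = 1 − 0.38 = 0.62.
Region X: TFP = 5.4 − 0.494 − 1.178 = 3.728%.
Region Y: TFP = 2.5 − 0.418 − 0.93 = 1.152%.
Difference = 3.728 − (1.152) = 2.576 pp.

2.58 percentage points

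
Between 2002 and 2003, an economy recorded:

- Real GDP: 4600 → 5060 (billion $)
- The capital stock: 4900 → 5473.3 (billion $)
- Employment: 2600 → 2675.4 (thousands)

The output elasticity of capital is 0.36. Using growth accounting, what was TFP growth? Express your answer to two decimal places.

3.93%

Real GDP growth = (5060 − 4600) / 4600 = 10%.
The capital stock growth = (5473.3 − 4900) / 4900 = 11.7%.
Employment growth = (2675.4 − 2600) / 2600 = 2.9%.
Labor's share = 1 − 0.36 = 0.64.
The capital stock: 0.36 × 11.7 = 4.212 pp.
Employment: 0.64 × 2.9 = 1.856 pp.
TFP growth = 10 − 6.068 = 3.932%.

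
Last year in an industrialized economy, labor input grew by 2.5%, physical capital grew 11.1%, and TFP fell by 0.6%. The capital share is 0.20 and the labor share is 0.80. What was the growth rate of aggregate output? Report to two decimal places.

Labor's share = 1 − 0.2 = 0.8.
Physical capital: 0.2 × 11.1 = 2.22 pp.
Labor input: 0.8 × 2.5 = 2 pp.
Output growth = -0.6 + 4.22 = 3.62%.

3.62%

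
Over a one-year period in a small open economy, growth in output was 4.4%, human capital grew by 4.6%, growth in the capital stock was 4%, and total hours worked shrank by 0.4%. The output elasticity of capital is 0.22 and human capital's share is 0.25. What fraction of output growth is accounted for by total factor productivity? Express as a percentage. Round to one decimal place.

Total factor productivity accounted for 58.7% of growth.

Labor's share = 1 − 0.22 − 0.25 = 0.53.
The capital stock: 0.22 × 4 = 0.88 pp.
Human capital: 0.25 × 4.6 = 1.15 pp.
Total hours worked: 0.53 × (-0.4) = -0.212 pp.
TFP growth = 4.4 − 1.818 = 2.582%.
TFP share of growth = 2.582 / 4.4 × 100 = 58.682%.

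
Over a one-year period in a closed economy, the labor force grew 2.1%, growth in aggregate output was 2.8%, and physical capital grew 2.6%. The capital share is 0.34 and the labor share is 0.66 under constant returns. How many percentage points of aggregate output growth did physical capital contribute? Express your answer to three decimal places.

0.884 pp

Contribution = share × growth = 0.34 × 2.6 = 0.884 pp.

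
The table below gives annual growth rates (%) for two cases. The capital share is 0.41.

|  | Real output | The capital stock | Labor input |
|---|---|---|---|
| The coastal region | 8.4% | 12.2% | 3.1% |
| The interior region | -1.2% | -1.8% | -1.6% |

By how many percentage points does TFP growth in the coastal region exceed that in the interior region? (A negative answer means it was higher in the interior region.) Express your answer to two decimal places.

1.09 percentage points

Labor's share = 1 − 0.41 = 0.59.
The coastal region: TFP = 8.4 − 5.002 − 1.829 = 1.569%.
The interior region: TFP = -1.2 + 0.738 + 0.944 = 0.482%.
Difference = 1.569 − (0.482) = 1.087 pp.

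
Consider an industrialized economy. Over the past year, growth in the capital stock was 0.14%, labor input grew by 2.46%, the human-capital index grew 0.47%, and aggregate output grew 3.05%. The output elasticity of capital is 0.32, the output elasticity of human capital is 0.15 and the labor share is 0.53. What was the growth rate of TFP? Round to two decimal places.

1.63%

Labor's share = 1 − 0.32 − 0.15 = 0.53.
The capital stock: 0.32 × 0.14 = 0.0448 pp.
The human-capital index: 0.15 × 0.47 = 0.0705 pp.
Labor input: 0.53 × 2.46 = 1.3038 pp.
TFP growth = 3.05 − 1.4191 = 1.6309%.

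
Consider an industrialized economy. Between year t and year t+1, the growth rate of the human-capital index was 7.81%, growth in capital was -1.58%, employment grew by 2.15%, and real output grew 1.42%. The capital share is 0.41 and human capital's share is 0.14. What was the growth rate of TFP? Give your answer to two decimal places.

0.01%

Labor's share = 1 − 0.41 − 0.14 = 0.45.
Capital: 0.41 × (-1.58) = -0.6478 pp.
The human-capital index: 0.14 × 7.81 = 1.0934 pp.
Employment: 0.45 × 2.15 = 0.9675 pp.
TFP growth = 1.42 − 1.4131 = 0.0069%.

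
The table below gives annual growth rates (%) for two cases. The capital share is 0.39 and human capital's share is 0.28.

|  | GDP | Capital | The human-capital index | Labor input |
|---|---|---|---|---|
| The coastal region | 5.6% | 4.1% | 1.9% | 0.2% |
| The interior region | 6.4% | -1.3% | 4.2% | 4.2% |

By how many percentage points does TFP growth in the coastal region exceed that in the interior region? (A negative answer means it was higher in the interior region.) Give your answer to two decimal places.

-0.94 percentage points

Labor's share = 1 − 0.39 − 0.28 = 0.33.
The coastal region: TFP = 5.6 − 1.599 − 0.532 − 0.066 = 3.403%.
The interior region: TFP = 6.4 + 0.507 − 1.176 − 1.386 = 4.345%.
Difference = 3.403 − (4.345) = -0.942 pp.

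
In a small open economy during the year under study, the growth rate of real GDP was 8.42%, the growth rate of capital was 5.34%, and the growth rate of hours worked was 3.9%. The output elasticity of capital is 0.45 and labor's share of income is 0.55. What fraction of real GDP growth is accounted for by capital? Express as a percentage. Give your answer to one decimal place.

Capital contributed 0.45 × 5.34 = 2.403 pp.
Share of growth = 2.403 / 8.42 × 100 = 28.539%.

28.5%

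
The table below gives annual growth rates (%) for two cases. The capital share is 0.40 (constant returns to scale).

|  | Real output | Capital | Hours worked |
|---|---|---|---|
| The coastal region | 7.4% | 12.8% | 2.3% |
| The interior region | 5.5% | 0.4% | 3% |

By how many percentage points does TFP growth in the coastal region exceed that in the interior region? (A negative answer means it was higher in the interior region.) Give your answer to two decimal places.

Labor's share = 1 − 0.4 = 0.6.
The coastal region: TFP = 7.4 − 5.12 − 1.38 = 0.9%.
The interior region: TFP = 5.5 − 0.16 − 1.8 = 3.54%.
Difference = 0.9 − (3.54) = -2.64 pp.

-2.64 percentage points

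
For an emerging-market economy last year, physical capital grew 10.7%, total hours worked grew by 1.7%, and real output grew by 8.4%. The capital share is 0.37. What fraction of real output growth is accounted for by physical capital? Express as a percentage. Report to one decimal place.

Physical capital contributed 0.37 × 10.7 = 3.959 pp.
Share of growth = 3.959 / 8.4 × 100 = 47.131%.

47.1%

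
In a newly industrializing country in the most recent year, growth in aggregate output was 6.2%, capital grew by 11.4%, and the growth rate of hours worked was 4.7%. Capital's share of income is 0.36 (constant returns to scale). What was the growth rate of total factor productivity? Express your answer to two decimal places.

-0.91%

Labor's share = 1 − 0.36 = 0.64.
Capital: 0.36 × 11.4 = 4.104 pp.
Hours worked: 0.64 × 4.7 = 3.008 pp.
TFP growth = 6.2 − 7.112 = -0.912%.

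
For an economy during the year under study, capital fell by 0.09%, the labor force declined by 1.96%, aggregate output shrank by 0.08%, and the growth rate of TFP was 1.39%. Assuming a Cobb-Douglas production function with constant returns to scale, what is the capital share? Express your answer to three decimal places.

The capital share is 0.262.

gY = gA + α·gK + (1−α)·gL, so gY − gA − gL = α(gK − gL).
-0.08 − 1.39 + 1.96 = α × (-0.09 − (-1.96)).
0.49 = 1.87 α, so α = 0.26203.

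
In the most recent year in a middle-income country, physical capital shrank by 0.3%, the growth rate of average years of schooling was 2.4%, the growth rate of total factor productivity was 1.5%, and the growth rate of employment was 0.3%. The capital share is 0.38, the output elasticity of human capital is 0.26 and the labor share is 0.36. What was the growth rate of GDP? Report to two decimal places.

Labor's share = 1 − 0.38 − 0.26 = 0.36.
Physical capital: 0.38 × (-0.3) = -0.114 pp.
Average years of schooling: 0.26 × 2.4 = 0.624 pp.
Employment: 0.36 × 0.3 = 0.108 pp.
Output growth = 1.5 + 0.618 = 2.118%.

2.12%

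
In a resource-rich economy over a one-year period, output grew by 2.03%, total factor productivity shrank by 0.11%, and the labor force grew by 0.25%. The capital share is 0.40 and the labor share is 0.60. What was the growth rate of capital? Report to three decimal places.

Labor's share = 1 − 0.4 = 0.6.
gY = gA + 0.6×0.25 + 0.4×g.
0.4×g = 2.03 + 0.11 − 0.15 = 1.99.
g = 1.99 / 0.4 = 4.975%.

Capital growth was 4.975%.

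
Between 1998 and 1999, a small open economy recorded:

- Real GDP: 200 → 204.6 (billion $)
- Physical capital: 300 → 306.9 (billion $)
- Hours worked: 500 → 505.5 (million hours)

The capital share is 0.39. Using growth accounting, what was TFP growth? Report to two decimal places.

0.73%

Real GDP growth = (204.6 − 200) / 200 = 2.3%.
Physical capital growth = (306.9 − 300) / 300 = 2.3%.
Hours worked growth = (505.5 − 500) / 500 = 1.1%.
Labor's share = 1 − 0.39 = 0.61.
Physical capital: 0.39 × 2.3 = 0.897 pp.
Hours worked: 0.61 × 1.1 = 0.671 pp.
TFP growth = 2.3 − 1.568 = 0.732%.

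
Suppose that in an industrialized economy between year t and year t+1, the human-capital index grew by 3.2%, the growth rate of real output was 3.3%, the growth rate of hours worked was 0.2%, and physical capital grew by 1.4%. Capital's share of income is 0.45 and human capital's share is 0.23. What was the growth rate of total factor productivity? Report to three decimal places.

Labor's share = 1 − 0.45 − 0.23 = 0.32.
Physical capital: 0.45 × 1.4 = 0.63 pp.
The human-capital index: 0.23 × 3.2 = 0.736 pp.
Hours worked: 0.32 × 0.2 = 0.064 pp.
TFP growth = 3.3 − 1.43 = 1.87%.

1.870%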